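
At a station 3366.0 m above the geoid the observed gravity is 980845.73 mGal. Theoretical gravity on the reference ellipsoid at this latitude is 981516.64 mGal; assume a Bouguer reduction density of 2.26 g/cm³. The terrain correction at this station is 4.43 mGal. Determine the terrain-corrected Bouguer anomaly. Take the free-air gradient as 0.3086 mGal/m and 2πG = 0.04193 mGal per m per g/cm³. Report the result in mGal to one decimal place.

53.3

Free-air correction = 0.3086 × 3366.0 = 1038.75 mGal
Free-air anomaly = 980845.73 − 981516.64 + (1038.75) = 367.84 mGal
Bouguer slab correction = 0.04193 × 2.26 × 3366.0 = 318.97 mGal
Simple Bouguer anomaly = 367.84 − (318.97) = 48.87 mGal
Complete Bouguer anomaly = 48.87 + 4.43 = 53.30 mGal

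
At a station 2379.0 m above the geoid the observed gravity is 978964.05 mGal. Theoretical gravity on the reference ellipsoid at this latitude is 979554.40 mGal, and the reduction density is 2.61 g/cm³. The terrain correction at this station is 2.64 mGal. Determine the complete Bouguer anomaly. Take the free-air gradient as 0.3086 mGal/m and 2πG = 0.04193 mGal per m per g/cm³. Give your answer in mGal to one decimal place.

Free-air correction = 0.3086 × 2379.0 = 734.16 mGal
Free-air anomaly = 978964.05 − 979554.40 + (734.16) = 143.81 mGal
Bouguer slab correction = 0.04193 × 2.61 × 2379.0 = 260.35 mGal
Simple Bouguer anomaly = 143.81 − (260.35) = -116.54 mGal
Complete Bouguer anomaly = -116.54 + 2.64 = -113.90 mGal

-113.9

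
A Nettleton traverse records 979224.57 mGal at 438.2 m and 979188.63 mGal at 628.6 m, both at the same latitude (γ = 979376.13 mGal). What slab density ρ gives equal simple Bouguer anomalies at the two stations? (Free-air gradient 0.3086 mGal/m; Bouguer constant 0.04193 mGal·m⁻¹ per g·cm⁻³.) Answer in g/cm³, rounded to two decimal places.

2.86

Δg_obs = 979188.63 − 979224.57 = -35.94 mGal over Δh = 628.6 − 438.2 = 190.4 m
Equal Bouguer anomalies ⇒ Δg_obs + (0.3086 − 0.04193ρ)·Δh = 0
0.3086 − 0.04193ρ = −Δg_obs/Δh = 0.18876
ρ = (0.3086 − 0.18876) / 0.04193 = 2.86 g/cm³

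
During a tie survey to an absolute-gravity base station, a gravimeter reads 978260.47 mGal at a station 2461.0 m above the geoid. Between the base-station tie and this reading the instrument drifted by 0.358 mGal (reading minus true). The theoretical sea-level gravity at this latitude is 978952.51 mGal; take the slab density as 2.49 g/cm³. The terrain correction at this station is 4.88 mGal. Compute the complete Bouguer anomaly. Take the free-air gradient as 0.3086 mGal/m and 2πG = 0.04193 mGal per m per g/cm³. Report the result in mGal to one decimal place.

-185.0

Drift-corrected reading = 978260.47 − (0.358) = 978260.112 mGal
Free-air correction = 0.3086 × 2461.0 = 759.46 mGal
Free-air anomaly = 978260.112 − 978952.51 + (759.46) = 67.062 mGal
Bouguer slab correction = 0.04193 × 2.49 × 2461.0 = 256.94 mGal
Simple Bouguer anomaly = 67.062 − (256.94) = -189.878 mGal
Complete Bouguer anomaly = -189.878 + 4.88 = -184.998 mGal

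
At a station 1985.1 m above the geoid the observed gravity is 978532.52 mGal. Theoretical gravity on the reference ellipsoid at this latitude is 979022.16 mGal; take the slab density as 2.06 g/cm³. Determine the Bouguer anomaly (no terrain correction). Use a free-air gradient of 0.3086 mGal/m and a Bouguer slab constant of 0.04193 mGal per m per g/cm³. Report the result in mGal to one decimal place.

Free-air correction = 0.3086 × 1985.1 = 612.60 mGal
Free-air anomaly = 978532.52 − 979022.16 + (612.60) = 122.96 mGal
Bouguer slab correction = 0.04193 × 2.06 × 1985.1 = 171.46 mGal
Simple Bouguer anomaly = 122.96 − (171.46) = -48.50 mGal

-48.5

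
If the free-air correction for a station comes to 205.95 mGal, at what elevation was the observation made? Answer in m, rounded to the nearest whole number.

667

h = 205.95 / 0.3086 = 667.37 m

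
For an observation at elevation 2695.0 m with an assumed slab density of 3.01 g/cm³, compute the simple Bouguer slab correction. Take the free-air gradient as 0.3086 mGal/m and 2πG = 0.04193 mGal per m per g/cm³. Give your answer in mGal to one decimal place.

Bouguer slab correction = 0.04193 × 3.01 × 2695.0 = 340.1 mGal

340.1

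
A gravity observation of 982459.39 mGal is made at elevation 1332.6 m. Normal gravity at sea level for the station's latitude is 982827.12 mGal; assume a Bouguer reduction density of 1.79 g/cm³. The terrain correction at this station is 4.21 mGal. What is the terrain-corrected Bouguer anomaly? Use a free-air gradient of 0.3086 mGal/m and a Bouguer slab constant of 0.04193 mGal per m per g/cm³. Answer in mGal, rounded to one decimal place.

-52.3

Free-air correction = 0.3086 × 1332.6 = 411.24 mGal
Free-air anomaly = 982459.39 − 982827.12 + (411.24) = 43.51 mGal
Bouguer slab correction = 0.04193 × 1.79 × 1332.6 = 100.02 mGal
Simple Bouguer anomaly = 43.51 − (100.02) = -56.51 mGal
Complete Bouguer anomaly = -56.51 + 4.21 = -52.30 mGal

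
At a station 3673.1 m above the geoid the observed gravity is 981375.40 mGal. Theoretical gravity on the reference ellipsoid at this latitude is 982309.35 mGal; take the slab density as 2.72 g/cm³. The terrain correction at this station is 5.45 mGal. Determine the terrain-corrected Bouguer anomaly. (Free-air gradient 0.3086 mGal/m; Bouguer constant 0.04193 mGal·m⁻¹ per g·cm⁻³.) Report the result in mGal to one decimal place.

-213.9

Free-air correction = 0.3086 × 3673.1 = 1133.52 mGal
Free-air anomaly = 981375.40 − 982309.35 + (1133.52) = 199.57 mGal
Bouguer slab correction = 0.04193 × 2.72 × 3673.1 = 418.92 mGal
Simple Bouguer anomaly = 199.57 − (418.92) = -219.35 mGal
Complete Bouguer anomaly = -219.35 + 5.45 = -213.90 mGal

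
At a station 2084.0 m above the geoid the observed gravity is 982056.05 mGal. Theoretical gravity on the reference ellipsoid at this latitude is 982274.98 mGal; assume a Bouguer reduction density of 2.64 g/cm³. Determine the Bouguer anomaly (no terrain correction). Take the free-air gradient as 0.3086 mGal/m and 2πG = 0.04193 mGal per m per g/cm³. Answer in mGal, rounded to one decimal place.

193.5

Free-air correction = 0.3086 × 2084.0 = 643.12 mGal
Free-air anomaly = 982056.05 − 982274.98 + (643.12) = 424.19 mGal
Bouguer slab correction = 0.04193 × 2.64 × 2084.0 = 230.69 mGal
Simple Bouguer anomaly = 424.19 − (230.69) = 193.50 mGal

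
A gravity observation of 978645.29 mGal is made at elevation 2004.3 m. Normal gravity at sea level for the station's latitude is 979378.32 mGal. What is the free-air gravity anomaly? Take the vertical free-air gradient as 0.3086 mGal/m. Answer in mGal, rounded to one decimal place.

Free-air correction = 0.3086 × 2004.3 = 618.53 mGal
Free-air anomaly = 978645.29 − 979378.32 + (618.53) = -114.50 mGal

-114.5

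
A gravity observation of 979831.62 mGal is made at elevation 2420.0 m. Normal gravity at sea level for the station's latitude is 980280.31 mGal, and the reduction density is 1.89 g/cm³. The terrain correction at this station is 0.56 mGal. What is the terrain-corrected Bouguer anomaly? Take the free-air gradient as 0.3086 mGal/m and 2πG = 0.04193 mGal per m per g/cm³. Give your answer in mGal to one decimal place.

Free-air correction = 0.3086 × 2420.0 = 746.81 mGal
Free-air anomaly = 979831.62 − 980280.31 + (746.81) = 298.12 mGal
Bouguer slab correction = 0.04193 × 1.89 × 2420.0 = 191.78 mGal
Simple Bouguer anomaly = 298.12 − (191.78) = 106.34 mGal
Complete Bouguer anomaly = 106.34 + 0.56 = 106.90 mGal

106.9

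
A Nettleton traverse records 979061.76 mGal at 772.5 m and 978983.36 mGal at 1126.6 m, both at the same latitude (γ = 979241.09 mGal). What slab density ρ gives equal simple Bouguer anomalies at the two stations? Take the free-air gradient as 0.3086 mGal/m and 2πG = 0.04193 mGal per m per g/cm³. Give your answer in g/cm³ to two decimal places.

Δg_obs = 978983.36 − 979061.76 = -78.40 mGal over Δh = 1126.6 − 772.5 = 354.1 m
Equal Bouguer anomalies ⇒ Δg_obs + (0.3086 − 0.04193ρ)·Δh = 0
0.3086 − 0.04193ρ = −Δg_obs/Δh = 0.22141
ρ = (0.3086 − 0.22141) / 0.04193 = 2.08 g/cm³

2.08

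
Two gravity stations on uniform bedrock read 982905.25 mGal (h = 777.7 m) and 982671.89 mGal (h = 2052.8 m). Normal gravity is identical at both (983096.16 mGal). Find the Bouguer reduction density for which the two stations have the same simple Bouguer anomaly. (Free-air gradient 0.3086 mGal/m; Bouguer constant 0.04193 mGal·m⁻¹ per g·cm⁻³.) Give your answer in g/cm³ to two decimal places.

Δg_obs = 982671.89 − 982905.25 = -233.36 mGal over Δh = 2052.8 − 777.7 = 1275.1 m
Equal Bouguer anomalies ⇒ Δg_obs + (0.3086 − 0.04193ρ)·Δh = 0
0.3086 − 0.04193ρ = −Δg_obs/Δh = 0.18301
ρ = (0.3086 − 0.18301) / 0.04193 = 3.00 g/cm³

3.00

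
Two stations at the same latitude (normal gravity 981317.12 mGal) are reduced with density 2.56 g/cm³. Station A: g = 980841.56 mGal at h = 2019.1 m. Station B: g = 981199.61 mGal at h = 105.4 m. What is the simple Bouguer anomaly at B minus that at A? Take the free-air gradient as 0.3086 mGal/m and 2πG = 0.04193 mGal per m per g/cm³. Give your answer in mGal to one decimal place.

-27.1

Δg_SB(A) = 980841.56 − 981317.12 + 0.3086×2019.1 − 0.04193×2.56×2019.1 = -69.20 mGal
Δg_SB(B) = 981199.61 − 981317.12 + 0.3086×105.4 − 0.04193×2.56×105.4 = -96.30 mGal
Difference = -96.30 − (-69.20) = -27.10 mGal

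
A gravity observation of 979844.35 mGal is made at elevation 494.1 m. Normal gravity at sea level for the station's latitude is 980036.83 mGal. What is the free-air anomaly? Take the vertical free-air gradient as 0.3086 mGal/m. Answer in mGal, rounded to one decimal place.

Free-air correction = 0.3086 × 494.1 = 152.48 mGal
Free-air anomaly = 979844.35 − 980036.83 + (152.48) = -40.00 mGal

-40.0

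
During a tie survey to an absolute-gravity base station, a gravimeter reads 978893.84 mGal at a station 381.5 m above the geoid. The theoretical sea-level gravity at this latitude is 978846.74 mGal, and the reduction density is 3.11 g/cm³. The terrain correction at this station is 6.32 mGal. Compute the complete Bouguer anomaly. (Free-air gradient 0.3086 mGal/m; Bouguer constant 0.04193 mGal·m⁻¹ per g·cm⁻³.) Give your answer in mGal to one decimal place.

Free-air correction = 0.3086 × 381.5 = 117.73 mGal
Free-air anomaly = 978893.84 − 978846.74 + (117.73) = 164.83 mGal
Bouguer slab correction = 0.04193 × 3.11 × 381.5 = 49.75 mGal
Simple Bouguer anomaly = 164.83 − (49.75) = 115.08 mGal
Complete Bouguer anomaly = 115.08 + 6.32 = 121.40 mGal

121.4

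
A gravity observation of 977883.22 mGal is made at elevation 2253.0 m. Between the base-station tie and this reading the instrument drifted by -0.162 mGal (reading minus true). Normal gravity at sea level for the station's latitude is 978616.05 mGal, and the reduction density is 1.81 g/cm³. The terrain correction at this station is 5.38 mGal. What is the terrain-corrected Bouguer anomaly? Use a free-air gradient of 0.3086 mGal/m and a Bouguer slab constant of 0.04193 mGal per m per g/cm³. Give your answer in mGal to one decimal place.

Drift-corrected reading = 977883.22 − (-0.162) = 977883.382 mGal
Free-air correction = 0.3086 × 2253.0 = 695.28 mGal
Free-air anomaly = 977883.382 − 978616.05 + (695.28) = -37.388 mGal
Bouguer slab correction = 0.04193 × 1.81 × 2253.0 = 170.99 mGal
Simple Bouguer anomaly = -37.388 − (170.99) = -208.378 mGal
Complete Bouguer anomaly = -208.378 + 5.38 = -202.998 mGal

-203.0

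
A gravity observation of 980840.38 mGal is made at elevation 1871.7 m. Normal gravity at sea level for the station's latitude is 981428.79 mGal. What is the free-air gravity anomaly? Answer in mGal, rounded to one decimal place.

Free-air correction = 0.3086 × 1871.7 = 577.61 mGal
Free-air anomaly = 980840.38 − 981428.79 + (577.61) = -10.80 mGal

-10.8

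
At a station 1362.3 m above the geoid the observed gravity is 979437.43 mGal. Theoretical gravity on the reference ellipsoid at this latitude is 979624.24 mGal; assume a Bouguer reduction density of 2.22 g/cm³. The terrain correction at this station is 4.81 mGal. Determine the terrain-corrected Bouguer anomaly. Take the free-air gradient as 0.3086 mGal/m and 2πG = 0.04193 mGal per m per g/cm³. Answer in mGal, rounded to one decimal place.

111.6

Free-air correction = 0.3086 × 1362.3 = 420.41 mGal
Free-air anomaly = 979437.43 − 979624.24 + (420.41) = 233.60 mGal
Bouguer slab correction = 0.04193 × 2.22 × 1362.3 = 126.81 mGal
Simple Bouguer anomaly = 233.60 − (126.81) = 106.79 mGal
Complete Bouguer anomaly = 106.79 + 4.81 = 111.60 mGal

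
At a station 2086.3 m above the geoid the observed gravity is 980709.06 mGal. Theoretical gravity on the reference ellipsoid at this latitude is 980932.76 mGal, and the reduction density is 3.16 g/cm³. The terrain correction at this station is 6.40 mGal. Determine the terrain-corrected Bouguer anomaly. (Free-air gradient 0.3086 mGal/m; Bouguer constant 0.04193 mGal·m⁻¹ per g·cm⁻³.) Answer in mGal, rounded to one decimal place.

Free-air correction = 0.3086 × 2086.3 = 643.83 mGal
Free-air anomaly = 980709.06 − 980932.76 + (643.83) = 420.13 mGal
Bouguer slab correction = 0.04193 × 3.16 × 2086.3 = 276.43 mGal
Simple Bouguer anomaly = 420.13 − (276.43) = 143.70 mGal
Complete Bouguer anomaly = 143.70 + 6.40 = 150.10 mGal

150.1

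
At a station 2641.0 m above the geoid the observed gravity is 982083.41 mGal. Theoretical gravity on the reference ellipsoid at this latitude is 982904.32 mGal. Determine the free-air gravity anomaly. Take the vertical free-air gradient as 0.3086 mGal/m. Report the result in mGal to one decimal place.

Free-air correction = 0.3086 × 2641.0 = 815.01 mGal
Free-air anomaly = 982083.41 − 982904.32 + (815.01) = -5.90 mGal

-5.9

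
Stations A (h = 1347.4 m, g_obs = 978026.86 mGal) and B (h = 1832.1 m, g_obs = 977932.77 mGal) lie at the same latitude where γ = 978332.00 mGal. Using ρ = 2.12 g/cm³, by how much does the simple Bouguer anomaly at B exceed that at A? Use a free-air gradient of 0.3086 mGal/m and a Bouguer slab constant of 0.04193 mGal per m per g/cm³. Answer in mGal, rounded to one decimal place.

12.4

Δg_SB(A) = 978026.86 − 978332.00 + 0.3086×1347.4 − 0.04193×2.12×1347.4 = -9.10 mGal
Δg_SB(B) = 977932.77 − 978332.00 + 0.3086×1832.1 − 0.04193×2.12×1832.1 = 3.30 mGal
Difference = 3.30 − (-9.10) = 12.40 mGal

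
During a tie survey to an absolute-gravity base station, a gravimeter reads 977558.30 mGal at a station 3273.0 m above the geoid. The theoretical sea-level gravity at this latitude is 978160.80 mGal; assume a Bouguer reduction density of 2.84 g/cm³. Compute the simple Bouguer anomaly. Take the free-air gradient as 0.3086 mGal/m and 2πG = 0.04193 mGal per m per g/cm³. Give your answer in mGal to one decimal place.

17.8

Free-air correction = 0.3086 × 3273.0 = 1010.05 mGal
Free-air anomaly = 977558.30 − 978160.80 + (1010.05) = 407.55 mGal
Bouguer slab correction = 0.04193 × 2.84 × 3273.0 = 389.75 mGal
Simple Bouguer anomaly = 407.55 − (389.75) = 17.80 mGal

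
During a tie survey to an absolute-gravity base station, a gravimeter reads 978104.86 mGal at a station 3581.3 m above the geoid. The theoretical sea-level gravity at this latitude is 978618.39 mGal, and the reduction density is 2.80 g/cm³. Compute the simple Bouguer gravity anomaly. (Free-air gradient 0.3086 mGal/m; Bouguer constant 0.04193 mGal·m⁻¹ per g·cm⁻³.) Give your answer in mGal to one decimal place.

Free-air correction = 0.3086 × 3581.3 = 1105.19 mGal
Free-air anomaly = 978104.86 − 978618.39 + (1105.19) = 591.66 mGal
Bouguer slab correction = 0.04193 × 2.80 × 3581.3 = 420.46 mGal
Simple Bouguer anomaly = 591.66 − (420.46) = 171.20 mGal

171.2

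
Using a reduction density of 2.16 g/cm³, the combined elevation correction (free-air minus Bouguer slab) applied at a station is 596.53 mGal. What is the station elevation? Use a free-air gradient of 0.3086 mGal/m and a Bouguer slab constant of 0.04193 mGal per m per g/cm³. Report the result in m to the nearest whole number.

Combined gradient = 0.3086 − 0.04193 × 2.16 = 0.2180312 mGal/m
h = 596.53 / 0.2180312 = 2735.98 m

2736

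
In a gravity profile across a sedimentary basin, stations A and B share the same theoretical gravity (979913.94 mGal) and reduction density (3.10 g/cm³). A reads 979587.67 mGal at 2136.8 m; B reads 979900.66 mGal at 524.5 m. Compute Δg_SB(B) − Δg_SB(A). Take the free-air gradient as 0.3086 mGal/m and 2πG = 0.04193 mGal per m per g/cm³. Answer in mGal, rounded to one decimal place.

Δg_SB(A) = 979587.67 − 979913.94 + 0.3086×2136.8 − 0.04193×3.10×2136.8 = 55.40 mGal
Δg_SB(B) = 979900.66 − 979913.94 + 0.3086×524.5 − 0.04193×3.10×524.5 = 80.40 mGal
Difference = 80.40 − (55.40) = 25.00 mGal

25.0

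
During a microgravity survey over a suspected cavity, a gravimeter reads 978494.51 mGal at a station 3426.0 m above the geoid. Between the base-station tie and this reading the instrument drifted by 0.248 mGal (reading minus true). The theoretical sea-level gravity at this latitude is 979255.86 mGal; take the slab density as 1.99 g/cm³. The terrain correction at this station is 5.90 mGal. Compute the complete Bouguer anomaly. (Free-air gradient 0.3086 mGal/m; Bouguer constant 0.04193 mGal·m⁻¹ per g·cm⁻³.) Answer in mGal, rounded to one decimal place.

Drift-corrected reading = 978494.51 − (0.248) = 978494.262 mGal
Free-air correction = 0.3086 × 3426.0 = 1057.26 mGal
Free-air anomaly = 978494.262 − 979255.86 + (1057.26) = 295.662 mGal
Bouguer slab correction = 0.04193 × 1.99 × 3426.0 = 285.87 mGal
Simple Bouguer anomaly = 295.662 − (285.87) = 9.792 mGal
Complete Bouguer anomaly = 9.792 + 5.90 = 15.692 mGal

15.7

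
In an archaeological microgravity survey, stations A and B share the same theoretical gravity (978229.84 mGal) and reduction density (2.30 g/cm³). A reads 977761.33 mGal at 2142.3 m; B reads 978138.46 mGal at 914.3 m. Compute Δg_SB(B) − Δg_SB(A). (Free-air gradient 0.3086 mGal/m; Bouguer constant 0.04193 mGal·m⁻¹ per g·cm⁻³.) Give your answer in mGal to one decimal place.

Δg_SB(A) = 977761.33 − 978229.84 + 0.3086×2142.3 − 0.04193×2.30×2142.3 = -14.00 mGal
Δg_SB(B) = 978138.46 − 978229.84 + 0.3086×914.3 − 0.04193×2.30×914.3 = 102.60 mGal
Difference = 102.60 − (-14.00) = 116.60 mGal

116.6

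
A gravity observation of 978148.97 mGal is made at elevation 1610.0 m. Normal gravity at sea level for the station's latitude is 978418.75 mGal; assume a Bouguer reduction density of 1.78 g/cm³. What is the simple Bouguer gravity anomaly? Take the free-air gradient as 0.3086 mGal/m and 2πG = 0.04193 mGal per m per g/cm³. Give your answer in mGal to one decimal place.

106.9

Free-air correction = 0.3086 × 1610.0 = 496.85 mGal
Free-air anomaly = 978148.97 − 978418.75 + (496.85) = 227.07 mGal
Bouguer slab correction = 0.04193 × 1.78 × 1610.0 = 120.16 mGal
Simple Bouguer anomaly = 227.07 − (120.16) = 106.91 mGal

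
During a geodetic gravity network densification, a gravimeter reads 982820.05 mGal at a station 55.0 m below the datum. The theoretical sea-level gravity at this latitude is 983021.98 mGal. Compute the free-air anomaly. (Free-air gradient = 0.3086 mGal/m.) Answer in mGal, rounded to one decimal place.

Free-air correction = 0.3086 × -55.0 = -16.97 mGal
Free-air anomaly = 982820.05 − 983021.98 + (-16.97) = -218.90 mGal

-218.9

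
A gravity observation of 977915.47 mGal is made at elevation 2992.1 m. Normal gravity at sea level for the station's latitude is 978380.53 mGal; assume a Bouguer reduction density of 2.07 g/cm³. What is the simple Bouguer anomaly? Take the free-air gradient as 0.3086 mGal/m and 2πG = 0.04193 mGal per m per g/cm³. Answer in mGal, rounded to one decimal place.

198.6

Free-air correction = 0.3086 × 2992.1 = 923.36 mGal
Free-air anomaly = 977915.47 − 978380.53 + (923.36) = 458.30 mGal
Bouguer slab correction = 0.04193 × 2.07 × 2992.1 = 259.70 mGal
Simple Bouguer anomaly = 458.30 − (259.70) = 198.60 mGal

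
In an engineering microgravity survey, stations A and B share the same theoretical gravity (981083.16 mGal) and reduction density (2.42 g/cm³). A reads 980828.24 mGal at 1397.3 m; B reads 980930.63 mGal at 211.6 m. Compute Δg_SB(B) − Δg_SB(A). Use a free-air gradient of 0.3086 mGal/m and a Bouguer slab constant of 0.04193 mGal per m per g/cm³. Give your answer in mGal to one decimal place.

-143.2

Δg_SB(A) = 980828.24 − 981083.16 + 0.3086×1397.3 − 0.04193×2.42×1397.3 = 34.50 mGal
Δg_SB(B) = 980930.63 − 981083.16 + 0.3086×211.6 − 0.04193×2.42×211.6 = -108.70 mGal
Difference = -108.70 − (34.50) = -143.20 mGal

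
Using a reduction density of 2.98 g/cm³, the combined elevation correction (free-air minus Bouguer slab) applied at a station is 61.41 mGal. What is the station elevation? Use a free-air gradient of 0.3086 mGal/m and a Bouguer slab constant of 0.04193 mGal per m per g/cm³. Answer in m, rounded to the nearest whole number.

Combined gradient = 0.3086 − 0.04193 × 2.98 = 0.1836486 mGal/m
h = 61.41 / 0.1836486 = 334.39 m

334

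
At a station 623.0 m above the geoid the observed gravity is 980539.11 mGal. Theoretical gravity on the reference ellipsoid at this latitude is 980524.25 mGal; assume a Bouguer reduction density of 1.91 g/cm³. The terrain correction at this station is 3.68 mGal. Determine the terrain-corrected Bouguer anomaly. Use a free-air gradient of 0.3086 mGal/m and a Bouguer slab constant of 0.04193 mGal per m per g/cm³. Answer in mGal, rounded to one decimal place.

Free-air correction = 0.3086 × 623.0 = 192.26 mGal
Free-air anomaly = 980539.11 − 980524.25 + (192.26) = 207.12 mGal
Bouguer slab correction = 0.04193 × 1.91 × 623.0 = 49.89 mGal
Simple Bouguer anomaly = 207.12 − (49.89) = 157.23 mGal
Complete Bouguer anomaly = 157.23 + 3.68 = 160.91 mGal

160.9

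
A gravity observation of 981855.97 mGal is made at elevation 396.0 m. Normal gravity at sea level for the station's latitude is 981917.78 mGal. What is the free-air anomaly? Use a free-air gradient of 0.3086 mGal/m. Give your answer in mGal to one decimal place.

60.4

Free-air correction = 0.3086 × 396.0 = 122.21 mGal
Free-air anomaly = 981855.97 − 981917.78 + (122.21) = 60.40 mGal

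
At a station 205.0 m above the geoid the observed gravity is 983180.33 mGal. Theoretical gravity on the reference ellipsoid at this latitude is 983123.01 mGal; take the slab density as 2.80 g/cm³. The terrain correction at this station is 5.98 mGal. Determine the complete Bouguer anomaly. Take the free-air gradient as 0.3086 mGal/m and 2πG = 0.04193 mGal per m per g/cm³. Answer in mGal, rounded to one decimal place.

102.5

Free-air correction = 0.3086 × 205.0 = 63.26 mGal
Free-air anomaly = 983180.33 − 983123.01 + (63.26) = 120.58 mGal
Bouguer slab correction = 0.04193 × 2.80 × 205.0 = 24.07 mGal
Simple Bouguer anomaly = 120.58 − (24.07) = 96.51 mGal
Complete Bouguer anomaly = 96.51 + 5.98 = 102.49 mGal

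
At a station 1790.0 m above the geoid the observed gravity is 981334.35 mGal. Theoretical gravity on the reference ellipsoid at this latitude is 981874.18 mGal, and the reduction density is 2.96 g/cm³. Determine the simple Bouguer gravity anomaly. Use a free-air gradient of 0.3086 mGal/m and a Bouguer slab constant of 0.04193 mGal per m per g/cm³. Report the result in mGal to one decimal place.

Free-air correction = 0.3086 × 1790.0 = 552.39 mGal
Free-air anomaly = 981334.35 − 981874.18 + (552.39) = 12.56 mGal
Bouguer slab correction = 0.04193 × 2.96 × 1790.0 = 222.16 mGal
Simple Bouguer anomaly = 12.56 − (222.16) = -209.60 mGal

-209.6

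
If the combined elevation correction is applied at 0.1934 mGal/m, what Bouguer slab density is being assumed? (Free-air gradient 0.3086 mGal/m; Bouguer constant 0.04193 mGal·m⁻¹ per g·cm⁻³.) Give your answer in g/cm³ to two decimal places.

0.1934 = 0.3086 − 0.04193 × ρ
ρ = (0.3086 − 0.1934) / 0.04193 = 2.75 g/cm³

2.75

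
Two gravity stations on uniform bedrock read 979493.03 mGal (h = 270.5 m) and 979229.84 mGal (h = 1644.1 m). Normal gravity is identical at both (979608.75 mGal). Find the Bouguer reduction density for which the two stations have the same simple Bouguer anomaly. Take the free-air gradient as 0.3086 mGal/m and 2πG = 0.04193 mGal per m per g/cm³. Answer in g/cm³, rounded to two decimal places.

Δg_obs = 979229.84 − 979493.03 = -263.19 mGal over Δh = 1644.1 − 270.5 = 1373.6 m
Equal Bouguer anomalies ⇒ Δg_obs + (0.3086 − 0.04193ρ)·Δh = 0
0.3086 − 0.04193ρ = −Δg_obs/Δh = 0.19161
ρ = (0.3086 − 0.19161) / 0.04193 = 2.79 g/cm³

2.79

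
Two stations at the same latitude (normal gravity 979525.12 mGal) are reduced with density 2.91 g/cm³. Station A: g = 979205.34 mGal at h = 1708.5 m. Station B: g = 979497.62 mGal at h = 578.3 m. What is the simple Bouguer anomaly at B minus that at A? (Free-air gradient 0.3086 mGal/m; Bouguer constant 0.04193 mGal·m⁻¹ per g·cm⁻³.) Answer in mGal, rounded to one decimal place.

81.4

Δg_SB(A) = 979205.34 − 979525.12 + 0.3086×1708.5 − 0.04193×2.91×1708.5 = -1.00 mGal
Δg_SB(B) = 979497.62 − 979525.12 + 0.3086×578.3 − 0.04193×2.91×578.3 = 80.40 mGal
Difference = 80.40 − (-1.00) = 81.40 mGal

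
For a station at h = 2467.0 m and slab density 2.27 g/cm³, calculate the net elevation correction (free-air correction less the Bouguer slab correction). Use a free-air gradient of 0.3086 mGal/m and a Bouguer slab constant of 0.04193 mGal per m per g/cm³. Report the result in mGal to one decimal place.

526.5

Combined gradient = 0.3086 − 0.04193 × 2.27 = 0.2134189 mGal/m
Combined elevation correction = 0.2134189 × 2467.0 = 526.5 mGal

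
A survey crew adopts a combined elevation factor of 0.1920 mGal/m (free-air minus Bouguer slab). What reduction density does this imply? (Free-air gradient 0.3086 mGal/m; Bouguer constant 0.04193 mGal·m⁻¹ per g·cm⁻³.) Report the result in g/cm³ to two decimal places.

2.78

0.1920 = 0.3086 − 0.04193 × ρ
ρ = (0.3086 − 0.1920) / 0.04193 = 2.78 g/cm³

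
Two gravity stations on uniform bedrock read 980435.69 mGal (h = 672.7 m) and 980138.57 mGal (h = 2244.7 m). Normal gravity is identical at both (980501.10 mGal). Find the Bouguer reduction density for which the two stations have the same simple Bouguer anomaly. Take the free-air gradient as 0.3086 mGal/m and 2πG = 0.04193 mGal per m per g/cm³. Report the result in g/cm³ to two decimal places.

2.85

Δg_obs = 980138.57 − 980435.69 = -297.12 mGal over Δh = 2244.7 − 672.7 = 1572.0 m
Equal Bouguer anomalies ⇒ Δg_obs + (0.3086 − 0.04193ρ)·Δh = 0
0.3086 − 0.04193ρ = −Δg_obs/Δh = 0.18901
ρ = (0.3086 − 0.18901) / 0.04193 = 2.85 g/cm³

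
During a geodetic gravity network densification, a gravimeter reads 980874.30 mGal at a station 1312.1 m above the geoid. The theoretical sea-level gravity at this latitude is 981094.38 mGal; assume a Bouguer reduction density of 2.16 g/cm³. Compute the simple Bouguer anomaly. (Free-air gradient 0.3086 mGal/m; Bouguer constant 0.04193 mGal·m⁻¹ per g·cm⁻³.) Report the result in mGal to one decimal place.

Free-air correction = 0.3086 × 1312.1 = 404.91 mGal
Free-air anomaly = 980874.30 − 981094.38 + (404.91) = 184.83 mGal
Bouguer slab correction = 0.04193 × 2.16 × 1312.1 = 118.84 mGal
Simple Bouguer anomaly = 184.83 − (118.84) = 65.99 mGal

66.0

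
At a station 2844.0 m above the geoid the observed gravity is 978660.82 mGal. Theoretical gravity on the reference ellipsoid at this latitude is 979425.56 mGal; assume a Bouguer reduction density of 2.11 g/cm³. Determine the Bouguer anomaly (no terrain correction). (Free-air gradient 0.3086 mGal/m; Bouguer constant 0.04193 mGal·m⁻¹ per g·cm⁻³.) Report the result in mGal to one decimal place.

Free-air correction = 0.3086 × 2844.0 = 877.66 mGal
Free-air anomaly = 978660.82 − 979425.56 + (877.66) = 112.92 mGal
Bouguer slab correction = 0.04193 × 2.11 × 2844.0 = 251.62 mGal
Simple Bouguer anomaly = 112.92 − (251.62) = -138.70 mGal

-138.7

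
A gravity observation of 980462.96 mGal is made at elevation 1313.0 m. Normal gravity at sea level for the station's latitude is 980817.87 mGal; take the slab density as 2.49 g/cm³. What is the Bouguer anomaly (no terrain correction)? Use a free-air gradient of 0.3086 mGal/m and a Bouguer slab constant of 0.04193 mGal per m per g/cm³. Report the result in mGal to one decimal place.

-86.8

Free-air correction = 0.3086 × 1313.0 = 405.19 mGal
Free-air anomaly = 980462.96 − 980817.87 + (405.19) = 50.28 mGal
Bouguer slab correction = 0.04193 × 2.49 × 1313.0 = 137.08 mGal
Simple Bouguer anomaly = 50.28 − (137.08) = -86.80 mGal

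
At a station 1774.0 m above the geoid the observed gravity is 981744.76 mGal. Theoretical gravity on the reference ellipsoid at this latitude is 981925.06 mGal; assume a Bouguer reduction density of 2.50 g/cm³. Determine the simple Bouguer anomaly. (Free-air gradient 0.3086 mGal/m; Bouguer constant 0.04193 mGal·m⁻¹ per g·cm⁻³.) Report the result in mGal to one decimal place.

Free-air correction = 0.3086 × 1774.0 = 547.46 mGal
Free-air anomaly = 981744.76 − 981925.06 + (547.46) = 367.16 mGal
Bouguer slab correction = 0.04193 × 2.50 × 1774.0 = 185.96 mGal
Simple Bouguer anomaly = 367.16 − (185.96) = 181.20 mGal

181.2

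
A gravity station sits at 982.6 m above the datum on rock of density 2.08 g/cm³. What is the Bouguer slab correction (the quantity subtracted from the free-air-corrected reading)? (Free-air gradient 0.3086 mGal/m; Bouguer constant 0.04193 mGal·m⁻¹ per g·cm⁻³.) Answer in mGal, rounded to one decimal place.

Bouguer slab correction = 0.04193 × 2.08 × 982.6 = 85.7 mGal

85.7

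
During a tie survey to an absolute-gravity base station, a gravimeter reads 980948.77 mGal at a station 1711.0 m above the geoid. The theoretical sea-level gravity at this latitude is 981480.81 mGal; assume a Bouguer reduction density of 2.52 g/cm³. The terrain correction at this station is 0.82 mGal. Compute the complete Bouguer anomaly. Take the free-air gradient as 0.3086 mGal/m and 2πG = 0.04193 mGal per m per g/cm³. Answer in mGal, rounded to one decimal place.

-184.0

Free-air correction = 0.3086 × 1711.0 = 528.01 mGal
Free-air anomaly = 980948.77 − 981480.81 + (528.01) = -4.03 mGal
Bouguer slab correction = 0.04193 × 2.52 × 1711.0 = 180.79 mGal
Simple Bouguer anomaly = -4.03 − (180.79) = -184.82 mGal
Complete Bouguer anomaly = -184.82 + 0.82 = -184.00 mGal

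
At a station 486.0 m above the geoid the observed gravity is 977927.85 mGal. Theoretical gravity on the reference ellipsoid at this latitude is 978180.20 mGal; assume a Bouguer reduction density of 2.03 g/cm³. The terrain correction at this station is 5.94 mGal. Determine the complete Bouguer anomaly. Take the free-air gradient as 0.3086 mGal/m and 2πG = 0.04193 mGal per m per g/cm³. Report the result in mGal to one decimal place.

Free-air correction = 0.3086 × 486.0 = 149.98 mGal
Free-air anomaly = 977927.85 − 978180.20 + (149.98) = -102.37 mGal
Bouguer slab correction = 0.04193 × 2.03 × 486.0 = 41.37 mGal
Simple Bouguer anomaly = -102.37 − (41.37) = -143.74 mGal
Complete Bouguer anomaly = -143.74 + 5.94 = -137.80 mGal

-137.8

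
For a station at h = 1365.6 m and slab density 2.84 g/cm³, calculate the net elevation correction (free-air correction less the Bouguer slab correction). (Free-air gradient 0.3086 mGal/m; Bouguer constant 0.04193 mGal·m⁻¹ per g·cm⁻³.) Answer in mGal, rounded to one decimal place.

258.8

Combined gradient = 0.3086 − 0.04193 × 2.84 = 0.1895188 mGal/m
Combined elevation correction = 0.1895188 × 1365.6 = 258.8 mGal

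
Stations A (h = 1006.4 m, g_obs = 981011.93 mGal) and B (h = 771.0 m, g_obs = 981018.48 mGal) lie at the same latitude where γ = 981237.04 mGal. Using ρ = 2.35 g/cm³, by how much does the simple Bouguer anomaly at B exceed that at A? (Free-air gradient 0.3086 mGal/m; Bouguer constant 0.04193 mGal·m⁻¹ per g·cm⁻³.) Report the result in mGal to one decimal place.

-42.9

Δg_SB(A) = 981011.93 − 981237.04 + 0.3086×1006.4 − 0.04193×2.35×1006.4 = -13.70 mGal
Δg_SB(B) = 981018.48 − 981237.04 + 0.3086×771.0 − 0.04193×2.35×771.0 = -56.60 mGal
Difference = -56.60 − (-13.70) = -42.90 mGal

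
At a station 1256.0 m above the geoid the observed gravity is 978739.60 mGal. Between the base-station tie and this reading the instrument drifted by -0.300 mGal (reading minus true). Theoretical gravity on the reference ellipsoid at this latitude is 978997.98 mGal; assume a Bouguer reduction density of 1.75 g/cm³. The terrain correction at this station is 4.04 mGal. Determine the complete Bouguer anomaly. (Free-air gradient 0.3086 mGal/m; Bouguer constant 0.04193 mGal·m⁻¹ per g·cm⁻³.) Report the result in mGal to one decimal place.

Drift-corrected reading = 978739.60 − (-0.300) = 978739.900 mGal
Free-air correction = 0.3086 × 1256.0 = 387.60 mGal
Free-air anomaly = 978739.900 − 978997.98 + (387.60) = 129.520 mGal
Bouguer slab correction = 0.04193 × 1.75 × 1256.0 = 92.16 mGal
Simple Bouguer anomaly = 129.520 − (92.16) = 37.360 mGal
Complete Bouguer anomaly = 37.360 + 4.04 = 41.400 mGal

41.4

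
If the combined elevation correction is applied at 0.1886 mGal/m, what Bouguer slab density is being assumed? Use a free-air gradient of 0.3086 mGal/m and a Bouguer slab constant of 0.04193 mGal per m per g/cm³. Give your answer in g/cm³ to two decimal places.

0.1886 = 0.3086 − 0.04193 × ρ
ρ = (0.3086 − 0.1886) / 0.04193 = 2.86 g/cm³

2.86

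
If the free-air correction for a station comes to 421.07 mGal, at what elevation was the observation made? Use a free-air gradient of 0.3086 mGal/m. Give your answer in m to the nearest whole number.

1364

h = 421.07 / 0.3086 = 1364.45 m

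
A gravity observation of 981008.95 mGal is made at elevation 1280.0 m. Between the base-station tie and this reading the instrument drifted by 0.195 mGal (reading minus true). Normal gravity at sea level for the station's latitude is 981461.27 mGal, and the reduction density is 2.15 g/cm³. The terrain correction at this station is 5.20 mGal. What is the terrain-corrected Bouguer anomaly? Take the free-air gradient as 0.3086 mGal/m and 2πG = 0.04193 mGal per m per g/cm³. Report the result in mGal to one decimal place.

-167.7

Drift-corrected reading = 981008.95 − (0.195) = 981008.755 mGal
Free-air correction = 0.3086 × 1280.0 = 395.01 mGal
Free-air anomaly = 981008.755 − 981461.27 + (395.01) = -57.505 mGal
Bouguer slab correction = 0.04193 × 2.15 × 1280.0 = 115.39 mGal
Simple Bouguer anomaly = -57.505 − (115.39) = -172.895 mGal
Complete Bouguer anomaly = -172.895 + 5.20 = -167.695 mGal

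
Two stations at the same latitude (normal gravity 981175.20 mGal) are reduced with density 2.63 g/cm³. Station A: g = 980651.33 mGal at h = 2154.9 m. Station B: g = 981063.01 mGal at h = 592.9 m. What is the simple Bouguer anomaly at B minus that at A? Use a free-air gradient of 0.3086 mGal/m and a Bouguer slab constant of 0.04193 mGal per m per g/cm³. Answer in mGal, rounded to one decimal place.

Δg_SB(A) = 980651.33 − 981175.20 + 0.3086×2154.9 − 0.04193×2.63×2154.9 = -96.50 mGal
Δg_SB(B) = 981063.01 − 981175.20 + 0.3086×592.9 − 0.04193×2.63×592.9 = 5.40 mGal
Difference = 5.40 − (-96.50) = 101.90 mGal

101.9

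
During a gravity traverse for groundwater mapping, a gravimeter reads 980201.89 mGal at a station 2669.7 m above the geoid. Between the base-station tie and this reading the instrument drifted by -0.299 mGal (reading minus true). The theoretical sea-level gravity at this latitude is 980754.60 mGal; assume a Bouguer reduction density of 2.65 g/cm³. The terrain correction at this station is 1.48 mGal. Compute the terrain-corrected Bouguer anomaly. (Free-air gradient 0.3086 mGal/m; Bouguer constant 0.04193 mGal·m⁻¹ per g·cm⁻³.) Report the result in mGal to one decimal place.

-23.7

Drift-corrected reading = 980201.89 − (-0.299) = 980202.189 mGal
Free-air correction = 0.3086 × 2669.7 = 823.87 mGal
Free-air anomaly = 980202.189 − 980754.60 + (823.87) = 271.459 mGal
Bouguer slab correction = 0.04193 × 2.65 × 2669.7 = 296.64 mGal
Simple Bouguer anomaly = 271.459 − (296.64) = -25.181 mGal
Complete Bouguer anomaly = -25.181 + 1.48 = -23.701 mGal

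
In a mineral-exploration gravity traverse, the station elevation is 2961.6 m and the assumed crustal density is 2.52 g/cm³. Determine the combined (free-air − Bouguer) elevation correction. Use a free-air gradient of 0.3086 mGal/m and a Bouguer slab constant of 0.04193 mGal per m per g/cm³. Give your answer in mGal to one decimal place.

601.0

Combined gradient = 0.3086 − 0.04193 × 2.52 = 0.2029364 mGal/m
Combined elevation correction = 0.2029364 × 2961.6 = 601.0 mGal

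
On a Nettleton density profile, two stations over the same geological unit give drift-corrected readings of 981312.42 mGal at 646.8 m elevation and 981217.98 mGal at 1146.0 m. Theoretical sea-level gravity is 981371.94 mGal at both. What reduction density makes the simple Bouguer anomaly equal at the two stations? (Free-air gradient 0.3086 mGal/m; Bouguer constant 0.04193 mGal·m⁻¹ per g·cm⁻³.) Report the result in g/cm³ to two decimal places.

2.85

Δg_obs = 981217.98 − 981312.42 = -94.44 mGal over Δh = 1146.0 − 646.8 = 499.2 m
Equal Bouguer anomalies ⇒ Δg_obs + (0.3086 − 0.04193ρ)·Δh = 0
0.3086 − 0.04193ρ = −Δg_obs/Δh = 0.18918
ρ = (0.3086 − 0.18918) / 0.04193 = 2.85 g/cm³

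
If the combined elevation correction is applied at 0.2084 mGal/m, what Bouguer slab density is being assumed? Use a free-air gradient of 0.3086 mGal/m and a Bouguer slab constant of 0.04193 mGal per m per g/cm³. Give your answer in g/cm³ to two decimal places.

2.39

0.2084 = 0.3086 − 0.04193 × ρ
ρ = (0.3086 − 0.2084) / 0.04193 = 2.39 g/cm³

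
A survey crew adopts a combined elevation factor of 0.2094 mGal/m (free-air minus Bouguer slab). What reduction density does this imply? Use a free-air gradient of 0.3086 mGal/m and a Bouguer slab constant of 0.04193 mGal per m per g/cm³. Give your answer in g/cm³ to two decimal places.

0.2094 = 0.3086 − 0.04193 × ρ
ρ = (0.3086 − 0.2094) / 0.04193 = 2.37 g/cm³

2.37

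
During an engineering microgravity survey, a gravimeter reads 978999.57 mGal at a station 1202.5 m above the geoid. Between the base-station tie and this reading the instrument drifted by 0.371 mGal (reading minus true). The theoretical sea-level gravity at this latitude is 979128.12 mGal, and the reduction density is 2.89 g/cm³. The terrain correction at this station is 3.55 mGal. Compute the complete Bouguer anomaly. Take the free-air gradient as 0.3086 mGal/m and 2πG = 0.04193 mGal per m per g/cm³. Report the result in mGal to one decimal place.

100.0

Drift-corrected reading = 978999.57 − (0.371) = 978999.199 mGal
Free-air correction = 0.3086 × 1202.5 = 371.09 mGal
Free-air anomaly = 978999.199 − 979128.12 + (371.09) = 242.169 mGal
Bouguer slab correction = 0.04193 × 2.89 × 1202.5 = 145.72 mGal
Simple Bouguer anomaly = 242.169 − (145.72) = 96.449 mGal
Complete Bouguer anomaly = 96.449 + 3.55 = 99.999 mGal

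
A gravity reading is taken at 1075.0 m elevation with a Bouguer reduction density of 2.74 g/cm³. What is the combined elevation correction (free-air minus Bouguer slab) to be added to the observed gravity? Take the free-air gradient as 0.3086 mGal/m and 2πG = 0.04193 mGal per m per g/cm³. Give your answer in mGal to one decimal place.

208.2

Combined gradient = 0.3086 − 0.04193 × 2.74 = 0.1937118 mGal/m
Combined elevation correction = 0.1937118 × 1075.0 = 208.2 mGal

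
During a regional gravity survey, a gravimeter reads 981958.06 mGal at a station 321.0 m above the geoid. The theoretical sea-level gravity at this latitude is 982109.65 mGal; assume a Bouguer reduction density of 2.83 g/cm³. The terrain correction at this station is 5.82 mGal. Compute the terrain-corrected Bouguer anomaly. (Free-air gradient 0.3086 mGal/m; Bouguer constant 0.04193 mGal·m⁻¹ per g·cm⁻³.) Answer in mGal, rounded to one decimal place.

Free-air correction = 0.3086 × 321.0 = 99.06 mGal
Free-air anomaly = 981958.06 − 982109.65 + (99.06) = -52.53 mGal
Bouguer slab correction = 0.04193 × 2.83 × 321.0 = 38.09 mGal
Simple Bouguer anomaly = -52.53 − (38.09) = -90.62 mGal
Complete Bouguer anomaly = -90.62 + 5.82 = -84.80 mGal

-84.8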